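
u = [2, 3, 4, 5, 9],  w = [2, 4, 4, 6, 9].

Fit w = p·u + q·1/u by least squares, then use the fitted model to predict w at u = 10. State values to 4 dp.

ŵ = 10.3722

AᵀA·[p, q]ᵀ = Aᵀw reads: 135·p + 5·q = 143;  5·p + (15421/32400)·q = 83/15.
Δ = 135·(15421/32400) − 5² = 9421/240.
p = (143·(15421/32400) − 5·(83/15))/(9421/240) = 1308803/1271835; q = (135·(83/15) − 5·143)/(9421/240) = 7680/9421.
At u = 10: ŵ = (1308803/1271835)·(10) + (7680/9421)·(1/10) = 2638342/254367.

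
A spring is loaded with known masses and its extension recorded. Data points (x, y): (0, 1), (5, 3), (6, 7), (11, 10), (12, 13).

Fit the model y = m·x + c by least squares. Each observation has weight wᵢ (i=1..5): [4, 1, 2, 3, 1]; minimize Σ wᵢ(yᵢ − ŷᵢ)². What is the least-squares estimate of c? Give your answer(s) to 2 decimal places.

Entries of AᵀWA: Σwᵢ·x·x = 604, Σwᵢ·x = 62, Σwᵢ·1 = 11.
Right-hand side: Σwᵢ·x·y = 585, Σwᵢ·y = 64.
det = 604·11 − 62² = 2800.
m = (585·11 − 62·64)/2800 = 2467/2800; c = (604·64 − 62·585)/2800 = 1193/1400.

c = 0.85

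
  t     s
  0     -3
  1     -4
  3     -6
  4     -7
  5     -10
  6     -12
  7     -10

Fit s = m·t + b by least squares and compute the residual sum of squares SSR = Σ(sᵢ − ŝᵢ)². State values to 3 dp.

SSR = 7.174

Normal-equation sums: Σt·t = 136, Σt = 26, Σ1 = 7.
Moment sums: Σt·s = -242, Σs = -52.
Δ = 136·7 − 26² = 276.
m = ((-242)·7 − 26·(-52))/276 = -57/46; b = (136·(-52) − 26·(-242))/276 = -65/23.
Residuals: -4/23, 3/46, 25/46, 18/23, -45/46, -40/23, 3/2; SSR = 165/23.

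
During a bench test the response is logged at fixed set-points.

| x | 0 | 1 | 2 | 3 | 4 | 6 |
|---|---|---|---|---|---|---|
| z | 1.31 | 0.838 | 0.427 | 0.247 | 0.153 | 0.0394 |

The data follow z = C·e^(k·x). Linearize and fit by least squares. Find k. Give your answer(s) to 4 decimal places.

With ln zᵢ as the transformed response and xᵢ as the regressor:
Σx = 16.0000, Σ(x)² = 66.0000, Σln z = -7.2674, Σx·ln z = -32.9870.
Equations: 66.0000·k + 16.0000·ln C = -32.9870;  16.0000·k + 6·ln C = -7.2674.
Solving (det = 140.0000): k = -0.58317, ln C = 0.34390.

k = -0.5832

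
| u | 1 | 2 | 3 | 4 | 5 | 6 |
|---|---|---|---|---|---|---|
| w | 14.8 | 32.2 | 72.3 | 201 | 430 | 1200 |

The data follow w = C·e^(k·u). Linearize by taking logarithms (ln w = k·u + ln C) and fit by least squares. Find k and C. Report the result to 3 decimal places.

k = 0.879, C = 5.697

Linearized form: ln w = k·u + ln C. From the 6 transformed points,
Σu = 21.0000, Σ(u)² = 91.0000, Σln w = 28.9046, Σu·ln w = 116.5536.
Equations: 91.0000·k + 21.0000·ln C = 116.5536;  21.0000·k + 6·ln C = 28.9046.
Solving (det = 105.0000): k = 0.87929, ln C = 1.73991, so C = exp(1.73991) = 5.69684.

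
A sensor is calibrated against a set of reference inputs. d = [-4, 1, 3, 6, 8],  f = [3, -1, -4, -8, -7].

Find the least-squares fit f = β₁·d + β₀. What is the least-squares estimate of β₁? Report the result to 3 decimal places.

β₁ = -0.938

Sums needed: Σd·d = 126, Σd = 14, Σ1 = 5.
And Σd·f = -129, Σf = -17.
So AᵀA·[β₁, β₀]ᵀ = Aᵀf: [[126, 14]; [14, 5]]·[β₁, β₀]ᵀ = [-129, -17]ᵀ.
Eliminating β₀: 5·(row 1) − 14·(row 2) gives 434·β₁ = 5·(-129) − 14·(-17) = -407, so β₁ = -407/434.
Then β₀ = ((-17) − 14·(-407/434))/5 = -24/31.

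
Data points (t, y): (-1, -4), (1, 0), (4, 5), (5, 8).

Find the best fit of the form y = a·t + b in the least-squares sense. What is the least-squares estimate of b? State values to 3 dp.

b = -2.077

Setting ∂/∂a … = 0 gives: 43·a + 9·b = 64;  9·a + 4·b = 9.
Eliminating b: 4·(row 1) − 9·(row 2) gives 91·a = 4·64 − 9·9 = 175, so a = 25/13.
Then b = (9 − 9·(25/13))/4 = -27/13.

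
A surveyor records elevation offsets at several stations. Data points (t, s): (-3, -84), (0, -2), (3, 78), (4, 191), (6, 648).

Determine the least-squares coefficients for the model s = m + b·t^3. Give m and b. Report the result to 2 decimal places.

m = -2.47, b = 3.01

Entries of XᵀX: Σ1 = 5, Σt^3 = 280, Σt^3·t^3 = 52210.
Moment sums: Σs = 831, Σt^3·s = 156566.
So XᵀX·[m, b]ᵀ = Xᵀs: [[5, 280]; [280, 52210]]·[m, b]ᵀ = [831, 156566]ᵀ.
Determinant 5·52210 − 280² = 182650.
m = (831·52210 − 280·156566)/182650 = -45197/18265; b = (5·156566 − 280·831)/182650 = 11003/3653.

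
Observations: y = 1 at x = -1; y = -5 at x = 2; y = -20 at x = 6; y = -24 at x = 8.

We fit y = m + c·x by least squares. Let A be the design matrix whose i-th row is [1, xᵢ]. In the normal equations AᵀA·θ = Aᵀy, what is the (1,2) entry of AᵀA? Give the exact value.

15

Row 1 ↔ basis 1, column 2 ↔ basis x, so (AᵀA)_{1,2} = Σᵢ x = (1)·(-1) + (1)·(2) + (1)·(6) + (1)·(8) = 15.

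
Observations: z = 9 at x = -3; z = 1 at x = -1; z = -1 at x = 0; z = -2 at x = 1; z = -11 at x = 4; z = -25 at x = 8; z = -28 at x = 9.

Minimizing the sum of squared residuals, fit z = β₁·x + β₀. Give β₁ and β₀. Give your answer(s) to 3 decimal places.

With design matrix A, AᵀA = [[172, 18]; [18, 7]] and Aᵀz = [-526, -57]ᵀ.
Determinant 172·7 − 18² = 880.
β₁ = ((-526)·7 − 18·(-57))/880 = -166/55; β₀ = (172·(-57) − 18·(-526))/880 = -21/55.

β₁ = -3.018, β₀ = -0.382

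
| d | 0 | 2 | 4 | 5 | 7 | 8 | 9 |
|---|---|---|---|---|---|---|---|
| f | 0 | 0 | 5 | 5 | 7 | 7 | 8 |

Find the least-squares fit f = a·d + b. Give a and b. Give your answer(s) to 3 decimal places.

The normal equations are: 239·a + 35·b = 222;  35·a + 7·b = 32.
(Σd·d = 239, Σd = 35, Σ1 = 7, Σd·f = 222, Σf = 32.)
det = 239·7 − 35² = 448.
a = (222·7 − 35·32)/448 = 31/32; b = (239·32 − 35·222)/448 = -61/224.

a = 0.969, b = -0.272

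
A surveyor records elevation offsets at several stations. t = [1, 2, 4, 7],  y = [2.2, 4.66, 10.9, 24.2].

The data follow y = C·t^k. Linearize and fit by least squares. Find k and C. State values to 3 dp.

k = 1.228, C = 2.095

Taking logs, ln y = k·ln t + ln C, so regress ln y on ln t.
AᵀA = [[6.1888, 4.0254]; [4.0254, 4]], rhs = [10.5786, 7.9026]ᵀ  (here Σln t = 4.0254, Σ(ln t)² = 6.1888, Σln y = 7.9026, Σln t·ln y = 10.5786).
Solving (det = 8.5519): k = 1.22826, ln C = 0.73960, so C = exp(0.73960) = 2.09511.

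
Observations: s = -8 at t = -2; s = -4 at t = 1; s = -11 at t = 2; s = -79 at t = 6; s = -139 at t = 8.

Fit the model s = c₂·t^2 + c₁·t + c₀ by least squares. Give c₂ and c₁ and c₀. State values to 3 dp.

With design matrix M, MᵀM = [[5425, 729, 109]; [729, 109, 15]; [109, 15, 5]] and Mᵀs = [-11820, -1596, -241]ᵀ.
Row-reducing yields c₂ = -173227/83798, c₁ = -54975/83798, c₀ = -4445/3809.

c₂ = -2.067, c₁ = -0.656, c₀ = -1.167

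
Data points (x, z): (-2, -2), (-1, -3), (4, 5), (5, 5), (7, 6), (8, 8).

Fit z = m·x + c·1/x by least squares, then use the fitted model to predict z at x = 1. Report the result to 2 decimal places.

With design matrix M, MᵀM = [[159, 6]; [6, 108861/78400]] and Mᵀz = [158, 227/28]ᵀ.
det = 159·(108861/78400) − 6² = 14486499/78400.
m = (158·(108861/78400) − 6·(227/28))/(14486499/78400) = 495794/536537; c = (159·(227/28) − 6·158)/(14486499/78400) = 2970800/1609611.
At x = 1: ẑ = (495794/536537)·(1) + (2970800/1609611)·(1) = 262246/94683.

ẑ = 2.77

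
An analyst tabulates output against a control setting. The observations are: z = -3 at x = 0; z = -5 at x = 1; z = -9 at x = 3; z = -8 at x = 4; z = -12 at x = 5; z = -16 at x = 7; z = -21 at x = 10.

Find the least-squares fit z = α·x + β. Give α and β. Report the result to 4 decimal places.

Sums needed: Σx·x = 200, Σx = 30, Σ1 = 7.
Right-hand side: Σx·z = -446, Σz = -74.
MᵀM·[α, β]ᵀ = Mᵀz becomes [[200, 30]; [30, 7]]·[α, β]ᵀ = [-446, -74]ᵀ.
Δ = 200·7 − 30² = 500.
α = ((-446)·7 − 30·(-74))/500 = -451/250; β = (200·(-74) − 30·(-446))/500 = -71/25.

α = -1.8040, β = -2.8400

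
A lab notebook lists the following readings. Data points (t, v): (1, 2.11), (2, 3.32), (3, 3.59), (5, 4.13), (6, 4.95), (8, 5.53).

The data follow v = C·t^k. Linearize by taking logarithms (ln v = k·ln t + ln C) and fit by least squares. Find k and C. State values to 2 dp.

Let Y = ln v. Fitting Y = k·ln t + ln C by least squares:
Σln t = 7.2724, Σ(ln t)² = 11.8122, Σln v = 7.9527, Σln t·ln v = 10.9405.
Normal system: [[11.8122, 7.2724]; [7.2724, 6]]·[k, ln C]ᵀ = [10.9405, 7.9527]ᵀ.
Δ = 11.8122·6 − (7.2724)² = 17.9853; k = (10.9405·6 − 7.2724·7.9527)/17.9853 = 0.43415, ln C = (11.8122·7.9527 − 7.2724·10.9405)/17.9853 = 0.79923, so C = exp(0.79923) = 2.22382.

k = 0.43, C = 2.22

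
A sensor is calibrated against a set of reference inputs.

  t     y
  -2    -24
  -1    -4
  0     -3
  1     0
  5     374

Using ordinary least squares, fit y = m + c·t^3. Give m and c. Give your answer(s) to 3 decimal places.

m = -1.709, c = 3.005

The normal system MᵀM·[m, c]ᵀ = Mᵀy is [[5, 117]; [117, 15691]]·[m, c]ᵀ = [343, 46946]ᵀ.
Eliminating c: 15691·(row 1) − 117·(row 2) gives 64766·m = 15691·343 − 117·46946 = -110669, so m = -8513/4982.
Then c = (46946 − 117·(-8513/4982))/15691 = 194599/64766.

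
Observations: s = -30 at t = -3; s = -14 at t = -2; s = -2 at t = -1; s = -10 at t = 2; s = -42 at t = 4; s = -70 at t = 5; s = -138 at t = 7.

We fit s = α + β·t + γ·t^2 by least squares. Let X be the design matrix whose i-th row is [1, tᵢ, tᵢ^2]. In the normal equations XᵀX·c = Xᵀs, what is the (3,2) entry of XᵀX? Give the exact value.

504

Row 3 ↔ basis t^2, column 2 ↔ basis t, so (XᵀX)_{3,2} = Σᵢ (t^2)·(t) = (9)·(-3) + (4)·(-2) + (1)·(-1) + (4)·(2) + (16)·(4) + (25)·(5) + (49)·(7) = 504.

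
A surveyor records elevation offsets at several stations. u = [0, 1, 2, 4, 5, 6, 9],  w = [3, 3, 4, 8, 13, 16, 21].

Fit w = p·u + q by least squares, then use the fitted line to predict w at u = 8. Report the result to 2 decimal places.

ŵ = 18.92

The normal equations are: 163·p + 27·q = 393;  27·p + 7·q = 68.
(Σu·u = 163, Σu = 27, Σ1 = 7, Σu·w = 393, Σw = 68.)
Determinant 163·7 − 27² = 412.
p = (393·7 − 27·68)/412 = 915/412; q = (163·68 − 27·393)/412 = 473/412.
At u = 8: ŵ = (915/412)·(8) + (473/412)·(1) = 7793/412.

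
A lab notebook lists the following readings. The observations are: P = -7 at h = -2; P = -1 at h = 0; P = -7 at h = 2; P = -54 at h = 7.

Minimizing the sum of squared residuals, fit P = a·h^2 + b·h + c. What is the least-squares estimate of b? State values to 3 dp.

Normal-equation sums: Σh^2·h^2 = 2433, Σh^2·h = 343, Σh^2 = 57, Σh·h = 57, Σh = 7, Σ1 = 4.
And Σh^2·P = -2702, Σh·P = -378, ΣP = -69.
XᵀX·[a, b, c]ᵀ = XᵀP becomes [[2433, 343, 57]; [343, 57, 7]; [57, 7, 4]]·[a, b, c]ᵀ = [-2702, -378, -69]ᵀ.
Inverting the 3×3 Gram matrix, [a, b, c]ᵀ = [-7169/6679, 574/6679, -14059/6679]ᵀ.

b = 0.086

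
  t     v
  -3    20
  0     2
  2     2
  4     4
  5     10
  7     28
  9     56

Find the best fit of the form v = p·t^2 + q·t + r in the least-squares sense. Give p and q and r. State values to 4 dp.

MᵀM·[p, q, r]ᵀ = Mᵀv reads: 9940·p + 1242·q + 184·r = 6410;  1242·p + 184·q + 24·r = 710;  184·p + 24·q + 7·r = 122.
Row-reducing yields p = 86057/84931, q = -273487/84931, r = 14166/7721.

p = 1.0133, q = -3.2201, r = 1.8347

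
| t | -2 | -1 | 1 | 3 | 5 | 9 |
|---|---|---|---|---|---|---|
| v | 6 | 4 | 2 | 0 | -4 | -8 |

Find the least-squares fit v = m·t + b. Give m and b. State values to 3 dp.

Normal-equation sums: Σt·t = 121, Σt = 15, Σ1 = 6.
And Σt·v = -106, Σv = 0.
XᵀX·[m, b]ᵀ = Xᵀv becomes [[121, 15]; [15, 6]]·[m, b]ᵀ = [-106, 0]ᵀ.
Determinant 121·6 − 15² = 501.
m = ((-106)·6 − 15·0)/501 = -212/167; b = (121·0 − 15·(-106))/501 = 530/167.

m = -1.269, b = 3.174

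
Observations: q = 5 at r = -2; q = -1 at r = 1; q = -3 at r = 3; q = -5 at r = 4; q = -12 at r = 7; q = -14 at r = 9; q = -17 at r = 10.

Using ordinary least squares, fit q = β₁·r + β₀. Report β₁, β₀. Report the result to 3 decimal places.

The normal system XᵀX·[β₁, β₀]ᵀ = Xᵀq is [[260, 32]; [32, 7]]·[β₁, β₀]ᵀ = [-420, -47]ᵀ.
Δ = 260·7 − 32² = 796.
β₁ = ((-420)·7 − 32·(-47))/796 = -359/199; β₀ = (260·(-47) − 32·(-420))/796 = 305/199.

β₁ = -1.804, β₀ = 1.533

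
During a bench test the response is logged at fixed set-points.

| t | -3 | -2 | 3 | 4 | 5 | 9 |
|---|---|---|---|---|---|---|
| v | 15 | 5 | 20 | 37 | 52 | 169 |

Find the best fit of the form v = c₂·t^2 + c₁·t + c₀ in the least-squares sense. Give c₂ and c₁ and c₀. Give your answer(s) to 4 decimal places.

c₂ = 1.9879, c₁ = 0.9246, c₀ = -0.5088

Compute the Gram sums: Σt^2·t^2 = 7620, Σt^2·t = 910, Σt^2 = 144, Σt·t = 144, Σt = 16, Σ1 = 6.
Right-hand side: Σt^2·v = 15916, Σt·v = 1934, Σv = 298.
Normal equations: [[7620, 910, 144]; [910, 144, 16]; [144, 16, 6]]·[c₂, c₁, c₀]ᵀ = [15916, 1934, 298]ᵀ.
Solving the 3×3 system (Gaussian elimination) gives c₂ = 72199/36319, c₁ = 33580/36319, c₀ = -18479/36319.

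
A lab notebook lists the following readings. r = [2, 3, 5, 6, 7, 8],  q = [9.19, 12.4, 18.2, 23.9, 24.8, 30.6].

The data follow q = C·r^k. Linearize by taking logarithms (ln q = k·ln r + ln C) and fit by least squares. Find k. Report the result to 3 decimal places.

Taking logs, ln q = k·ln r + ln C, so regress ln q on ln r.
Σln r = 9.2183, Σ(ln r)² = 15.5987, Σln q = 17.4430, Σln r·ln q = 28.0217.
Normal system: [[15.5987, 9.2183]; [9.2183, 6]]·[k, ln C]ᵀ = [28.0217, 17.4430]ᵀ.
Slope k = (n·Σln r·ln q − Σln r·Σln q)/(n·Σ(ln r)² − (Σln r)²) = (6·28.0217 − 9.2183·17.4430)/8.6152 = 0.85149; ln C = (Σln q − k·Σln r)/n = 1.59894.

k = 0.851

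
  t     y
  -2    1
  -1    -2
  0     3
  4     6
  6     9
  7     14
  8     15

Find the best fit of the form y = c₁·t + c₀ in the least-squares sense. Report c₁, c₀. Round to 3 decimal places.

c₁ = 1.501, c₀ = 1.853

Forming XᵀX = [[170, 22]; [22, 7]] and Xᵀy = [296, 46]ᵀ gives XᵀX·[c₁, c₀]ᵀ = Xᵀy.
Eliminating c₀: 7·(row 1) − 22·(row 2) gives 706·c₁ = 7·296 − 22·46 = 1060, so c₁ = 530/353.
Then c₀ = (46 − 22·(530/353))/7 = 654/353.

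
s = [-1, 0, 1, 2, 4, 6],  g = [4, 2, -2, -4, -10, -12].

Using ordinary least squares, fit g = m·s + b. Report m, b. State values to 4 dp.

Sums needed: Σs·s = 58, Σs = 12, Σ1 = 6.
Moment sums: Σs·g = -126, Σg = -22.
det = 58·6 − 12² = 204.
m = ((-126)·6 − 12·(-22))/204 = -41/17; b = (58·(-22) − 12·(-126))/204 = 59/51.

m = -2.4118, b = 1.1569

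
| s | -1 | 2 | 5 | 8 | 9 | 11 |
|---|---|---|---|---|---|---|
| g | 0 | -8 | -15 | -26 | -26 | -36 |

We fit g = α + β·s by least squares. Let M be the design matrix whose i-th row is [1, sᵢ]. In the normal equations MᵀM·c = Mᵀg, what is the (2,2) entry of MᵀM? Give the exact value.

296

Row 2 ↔ basis s, column 2 ↔ basis s, so (MᵀM)_{2,2} = Σᵢ (s)·(s) = (-1)·(-1) + (2)·(2) + (5)·(5) + (8)·(8) + (9)·(9) + (11)·(11) = 296.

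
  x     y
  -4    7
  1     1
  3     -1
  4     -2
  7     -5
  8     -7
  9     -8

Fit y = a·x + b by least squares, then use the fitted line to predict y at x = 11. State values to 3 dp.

ŷ = -10.103

The normal system AᵀA·[a, b]ᵀ = Aᵀy is [[236, 28]; [28, 7]]·[a, b]ᵀ = [-201, -15]ᵀ.
Determinant 236·7 − 28² = 868.
a = ((-201)·7 − 28·(-15))/868 = -141/124; b = (236·(-15) − 28·(-201))/868 = 522/217.
At x = 11: ŷ = (-141/124)·(11) + (522/217)·(1) = -8769/868.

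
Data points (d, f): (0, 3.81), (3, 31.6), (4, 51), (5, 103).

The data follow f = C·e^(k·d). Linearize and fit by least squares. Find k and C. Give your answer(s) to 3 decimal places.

With ln fᵢ as the transformed response and dᵢ as the regressor:
AᵀA = [[50.0000, 12.0000]; [12.0000, 4]], rhs = [49.2604, 13.3573]ᵀ  (here Σd = 12.0000, Σ(d)² = 50.0000, Σln f = 13.3573, Σd·ln f = 49.2604).
Slope k = (n·Σd·ln f − Σd·Σln f)/(n·Σ(d)² − (Σd)²) = (4·49.2604 − 12.0000·13.3573)/56.0000 = 0.65631; ln C = (Σln f − k·Σd)/n = 1.37039, so C = exp(1.37039) = 3.93690.

k = 0.656, C = 3.937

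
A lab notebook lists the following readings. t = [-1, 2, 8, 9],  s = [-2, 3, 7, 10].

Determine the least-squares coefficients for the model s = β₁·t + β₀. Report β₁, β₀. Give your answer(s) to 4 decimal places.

AᵀA·[β₁, β₀]ᵀ = Aᵀs reads: 150·β₁ + 18·β₀ = 154;  18·β₁ + 4·β₀ = 18.
(Σt·t = 150, Σt = 18, Σ1 = 4, Σt·s = 154, Σs = 18.)
det = 150·4 − 18² = 276.
β₁ = (154·4 − 18·18)/276 = 73/69; β₀ = (150·18 − 18·154)/276 = -6/23.

β₁ = 1.0580, β₀ = -0.2609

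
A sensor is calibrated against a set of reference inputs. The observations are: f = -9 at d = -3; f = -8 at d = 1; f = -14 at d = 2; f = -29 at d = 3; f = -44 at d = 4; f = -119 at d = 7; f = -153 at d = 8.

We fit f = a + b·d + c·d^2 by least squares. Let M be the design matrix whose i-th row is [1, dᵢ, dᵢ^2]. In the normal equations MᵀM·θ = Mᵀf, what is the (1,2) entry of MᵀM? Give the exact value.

22

Row 1 ↔ basis 1, column 2 ↔ basis d, so (MᵀM)_{1,2} = Σᵢ d = (1)·(-3) + (1)·(1) + (1)·(2) + (1)·(3) + (1)·(4) + (1)·(7) + (1)·(8) = 22.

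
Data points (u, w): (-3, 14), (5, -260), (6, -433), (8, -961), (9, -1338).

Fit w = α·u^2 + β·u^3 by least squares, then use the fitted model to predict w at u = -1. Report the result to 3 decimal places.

The normal system XᵀX·[α, β]ᵀ = Xᵀw is [[12659, 102475]; [102475, 856595]]·[α, β]ᵀ = [-191844, -1593840]ᵀ.
Eliminating β: 856595·(row 1) − 102475·(row 2) gives 342510480·α = 856595·(-191844) − 102475·(-1593840) = -1003857180, so α = -16730953/5708508.
Then β = ((-1593840) − 102475·(-16730953/5708508))/856595 = -8620111/5708508.
At u = -1: ŵ = (-16730953/5708508)·(1) + (-8620111/5708508)·(-1) = -1351807/951418.

ŵ = -1.421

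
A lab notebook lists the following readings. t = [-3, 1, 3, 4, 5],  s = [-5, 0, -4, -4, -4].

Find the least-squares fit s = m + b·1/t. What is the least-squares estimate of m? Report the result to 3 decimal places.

m = -4.511

Sums needed: Σ1 = 5, Σ1/t = 29/20, Σ1/t·1/t = 4769/3600.
Right-hand side: Σs = -17, Σ1/t·s = -22/15.
Eliminating b: (4769/3600)·(row 1) − (29/20)·(row 2) gives (4069/900)·m = (4769/3600)·(-17) − (29/20)·(-22/15) = -73417/3600, so m = -73417/16276.
Then b = ((-22/15) − (29/20)·(-73417/16276))/(4769/3600) = 15585/4069.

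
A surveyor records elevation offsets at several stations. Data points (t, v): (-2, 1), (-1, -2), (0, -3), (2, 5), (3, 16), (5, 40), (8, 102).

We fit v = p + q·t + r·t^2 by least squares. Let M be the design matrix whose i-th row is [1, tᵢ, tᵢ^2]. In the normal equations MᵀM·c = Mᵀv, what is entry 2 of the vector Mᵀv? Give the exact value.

Entry 2 ↔ basis t, so (Mᵀv)_{2} = Σᵢ (t)·vᵢ = (-2)·(1) + (-1)·(-2) + (0)·(-3) + (2)·(5) + (3)·(16) + (5)·(40) + (8)·(102) = 1074.

1074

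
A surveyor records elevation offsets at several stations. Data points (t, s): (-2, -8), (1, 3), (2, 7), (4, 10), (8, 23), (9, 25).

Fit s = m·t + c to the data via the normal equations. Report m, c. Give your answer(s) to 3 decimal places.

Forming XᵀX = [[170, 22]; [22, 6]] and Xᵀs = [482, 60]ᵀ gives XᵀX·[m, c]ᵀ = Xᵀs.
Δ = 170·6 − 22² = 536.
m = (482·6 − 22·60)/536 = 393/134; c = (170·60 − 22·482)/536 = -101/134.

m = 2.933, c = -0.754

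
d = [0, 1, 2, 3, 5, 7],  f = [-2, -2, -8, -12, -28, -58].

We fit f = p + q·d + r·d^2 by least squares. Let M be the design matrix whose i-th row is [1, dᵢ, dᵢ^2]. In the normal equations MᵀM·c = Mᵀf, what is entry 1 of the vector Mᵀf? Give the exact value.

-110

Entry 1 ↔ basis 1, so (Mᵀf)_{1} = Σᵢ fᵢ = (1)·(-2) + (1)·(-2) + (1)·(-8) + (1)·(-12) + (1)·(-28) + (1)·(-58) = -110.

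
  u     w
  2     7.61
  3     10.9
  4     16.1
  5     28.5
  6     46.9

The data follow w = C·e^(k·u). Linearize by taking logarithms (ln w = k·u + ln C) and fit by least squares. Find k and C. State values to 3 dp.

Linearized form: ln w = k·u + ln C. From the 5 transformed points,
Σu = 20.0000, Σ(u)² = 90.0000, Σln w = 14.3950, Σu·ln w = 62.1781.
Equations: 90.0000·k + 20.0000·ln C = 62.1781;  20.0000·k + 5·ln C = 14.3950.
Solving (det = 50.0000): k = 0.45983, ln C = 1.03969, so C = exp(1.03969) = 2.82835.

k = 0.460, C = 2.828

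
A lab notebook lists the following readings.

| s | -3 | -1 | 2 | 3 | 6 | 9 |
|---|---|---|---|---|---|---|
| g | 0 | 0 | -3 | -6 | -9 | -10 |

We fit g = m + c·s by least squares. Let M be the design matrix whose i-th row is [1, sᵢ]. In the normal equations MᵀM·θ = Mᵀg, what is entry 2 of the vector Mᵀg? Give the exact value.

Entry 2 ↔ basis s, so (Mᵀg)_{2} = Σᵢ (s)·gᵢ = (-3)·(0) + (-1)·(0) + (2)·(-3) + (3)·(-6) + (6)·(-9) + (9)·(-10) = -168.

-168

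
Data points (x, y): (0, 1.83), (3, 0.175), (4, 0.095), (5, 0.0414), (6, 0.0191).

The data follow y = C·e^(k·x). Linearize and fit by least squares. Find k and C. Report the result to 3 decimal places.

Linearized form: ln y = k·x + ln C. From the 5 transformed points,
Over the data: Σx = 18.0000, Σ(x)² = 86.0000, Σln y = -10.6351, Σx·ln y = -54.3152.
Normal system: [[86.0000, 18.0000]; [18.0000, 5]]·[k, ln C]ᵀ = [-54.3152, -10.6351]ᵀ.
Solving (det = 106.0000): k = -0.75608, ln C = 0.59488, so C = exp(0.59488) = 1.81281.

k = -0.756, C = 1.813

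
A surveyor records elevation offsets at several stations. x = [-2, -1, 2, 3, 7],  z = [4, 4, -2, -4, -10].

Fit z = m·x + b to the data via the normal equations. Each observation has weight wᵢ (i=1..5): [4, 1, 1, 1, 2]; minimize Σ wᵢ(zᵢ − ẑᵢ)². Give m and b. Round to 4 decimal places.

Compute the Gram sums: Σwᵢ·x·x = 128, Σwᵢ·x = 10, Σwᵢ·1 = 9.
Moment sums: Σwᵢ·x·z = -192, Σwᵢ·z = -6.
So AᵀWA·[m, b]ᵀ = AᵀWz: [[128, 10]; [10, 9]]·[m, b]ᵀ = [-192, -6]ᵀ.
det = 128·9 − 10² = 1052.
m = ((-192)·9 − 10·(-6))/1052 = -417/263; b = (128·(-6) − 10·(-192))/1052 = 288/263.

m = -1.5856, b = 1.0951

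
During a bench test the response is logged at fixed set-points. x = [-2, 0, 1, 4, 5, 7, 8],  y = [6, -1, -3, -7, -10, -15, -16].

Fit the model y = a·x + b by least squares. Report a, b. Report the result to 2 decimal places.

Sums needed: Σx·x = 159, Σx = 23, Σ1 = 7.
And Σx·y = -326, Σy = -46.
So MᵀM·[a, b]ᵀ = Mᵀy: [[159, 23]; [23, 7]]·[a, b]ᵀ = [-326, -46]ᵀ.
Eliminating b: 7·(row 1) − 23·(row 2) gives 584·a = 7·(-326) − 23·(-46) = -1224, so a = -153/73.
Then b = ((-46) − 23·(-153/73))/7 = 23/73.

a = -2.10, b = 0.32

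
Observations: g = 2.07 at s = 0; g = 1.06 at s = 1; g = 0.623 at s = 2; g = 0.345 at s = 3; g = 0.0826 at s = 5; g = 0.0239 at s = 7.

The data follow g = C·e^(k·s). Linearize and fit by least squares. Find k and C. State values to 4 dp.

Let Y = ln g. Fitting Y = k·s + ln C by least squares:
AᵀA = [[88.0000, 18.0000]; [18.0000, 6]], rhs = [-42.6866, -6.9792]ᵀ  (here Σs = 18.0000, Σ(s)² = 88.0000, Σln g = -6.9792, Σs·ln g = -42.6866).
Slope k = (n·Σs·ln g − Σs·Σln g)/(n·Σ(s)² − (Σs)²) = (6·-42.6866 − 18.0000·-6.9792)/204.0000 = -0.63968; ln C = (Σln g − k·Σs)/n = 0.75582, so C = exp(0.75582) = 2.12936.

k = -0.6397, C = 2.1294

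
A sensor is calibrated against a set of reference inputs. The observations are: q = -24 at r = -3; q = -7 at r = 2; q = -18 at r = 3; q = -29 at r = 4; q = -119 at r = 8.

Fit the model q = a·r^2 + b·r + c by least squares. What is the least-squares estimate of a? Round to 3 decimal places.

Sums needed: Σr^2·r^2 = 4530, Σr^2·r = 584, Σr^2 = 102, Σr·r = 102, Σr = 14, Σ1 = 5.
Right-hand side: Σr^2·q = -8486, Σr·q = -1064, Σq = -197.
MᵀM·[a, b, c]ᵀ = Mᵀq becomes [[4530, 584, 102]; [584, 102, 14]; [102, 14, 5]]·[a, b, c]ᵀ = [-8486, -1064, -197]ᵀ.
Row-reducing yields a = -159550/80959, b = 97553/80959, c = -208113/80959.

a = -1.971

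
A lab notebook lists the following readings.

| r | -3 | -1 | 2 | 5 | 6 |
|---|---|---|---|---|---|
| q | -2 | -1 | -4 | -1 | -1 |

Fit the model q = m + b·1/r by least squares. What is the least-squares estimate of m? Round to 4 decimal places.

m = -1.9038

From the data, Σ1 = 5, Σ1/r = -7/15, Σ1/r·1/r = 643/450.
And Σq = -9, Σ1/r·q = -7/10.
So MᵀM·[m, b]ᵀ = Mᵀq: [[5, -7/15]; [-7/15, 643/450]]·[m, b]ᵀ = [-9, -7/10]ᵀ.
Eliminating b: (643/450)·(row 1) − (-7/15)·(row 2) gives (1039/150)·m = (643/450)·(-9) − (-7/15)·(-7/10) = -989/75, so m = -1978/1039.
Then b = ((-7/10) − (-7/15)·(-1978/1039))/(643/450) = -1155/1039.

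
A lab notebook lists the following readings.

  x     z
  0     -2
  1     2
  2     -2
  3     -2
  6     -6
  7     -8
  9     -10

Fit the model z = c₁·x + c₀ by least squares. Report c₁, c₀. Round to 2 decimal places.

With design matrix M, MᵀM = [[180, 28]; [28, 7]] and Mᵀz = [-190, -28]ᵀ.
Eliminating c₀: 7·(row 1) − 28·(row 2) gives 476·c₁ = 7·(-190) − 28·(-28) = -546, so c₁ = -39/34.
Then c₀ = ((-28) − 28·(-39/34))/7 = 10/17.

c₁ = -1.15, c₀ = 0.59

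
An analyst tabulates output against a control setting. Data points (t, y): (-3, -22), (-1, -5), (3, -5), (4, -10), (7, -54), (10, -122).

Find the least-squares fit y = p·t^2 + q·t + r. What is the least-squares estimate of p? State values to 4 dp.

p = -1.5312

From the data, Σt^2·t^2 = 12820, Σt^2·t = 1406, Σt^2 = 184, Σt·t = 184, Σt = 20, Σ1 = 6.
And Σt^2·y = -15254, Σt·y = -1582, Σy = -218.
Row-reducing yields p = -81849/53455, q = 163271/53455, r = 23601/53455.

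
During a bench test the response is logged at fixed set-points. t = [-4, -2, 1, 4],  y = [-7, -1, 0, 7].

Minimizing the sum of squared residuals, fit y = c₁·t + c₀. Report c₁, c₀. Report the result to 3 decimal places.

c₁ = 1.571, c₀ = 0.143

The normal equations are: 37·c₁ + (-1)·c₀ = 58;  (-1)·c₁ + 4·c₀ = -1.
Determinant 37·4 − (-1)² = 147.
c₁ = (58·4 − (-1)·(-1))/147 = 11/7; c₀ = (37·(-1) − (-1)·58)/147 = 1/7.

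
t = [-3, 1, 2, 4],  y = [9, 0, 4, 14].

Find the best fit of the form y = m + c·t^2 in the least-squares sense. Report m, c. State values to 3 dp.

AᵀA·[m, c]ᵀ = Aᵀy reads: 4·m + 30·c = 27;  30·m + 354·c = 321.
(Σ1 = 4, Σt^2 = 30, Σt^2·t^2 = 354, Σy = 27, Σt^2·y = 321.)
Δ = 4·354 − 30² = 516.
m = (27·354 − 30·321)/516 = -6/43; c = (4·321 − 30·27)/516 = 79/86.

m = -0.140, c = 0.919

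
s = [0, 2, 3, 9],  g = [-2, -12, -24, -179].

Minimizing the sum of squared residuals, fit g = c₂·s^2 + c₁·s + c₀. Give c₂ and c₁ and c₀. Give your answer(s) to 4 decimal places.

c₂ = -2.0669, c₁ = -1.0751, c₀ = -1.9139

With design matrix X, XᵀX = [[6658, 764, 94]; [764, 94, 14]; [94, 14, 4]] and Xᵀg = [-14763, -1707, -217]ᵀ.
Solving the 3×3 system (Gaussian elimination) gives c₂ = -1513/732, c₁ = -787/732, c₀ = -467/244.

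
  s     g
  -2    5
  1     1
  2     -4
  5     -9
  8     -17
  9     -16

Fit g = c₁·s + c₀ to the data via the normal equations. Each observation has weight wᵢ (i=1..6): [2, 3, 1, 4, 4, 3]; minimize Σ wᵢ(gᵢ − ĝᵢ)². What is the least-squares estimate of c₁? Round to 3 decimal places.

Compute the Gram sums: Σwᵢ·s·s = 614, Σwᵢ·s = 80, Σwᵢ·1 = 17.
For XᵀWg: Σwᵢ·s·g = -1181, Σwᵢ·g = -143.
XᵀWX·[c₁, c₀]ᵀ = XᵀWg becomes [[614, 80]; [80, 17]]·[c₁, c₀]ᵀ = [-1181, -143]ᵀ.
Determinant 614·17 − 80² = 4038.
c₁ = ((-1181)·17 − 80·(-143))/4038 = -2879/1346; c₀ = (614·(-143) − 80·(-1181))/4038 = 1113/673.

c₁ = -2.139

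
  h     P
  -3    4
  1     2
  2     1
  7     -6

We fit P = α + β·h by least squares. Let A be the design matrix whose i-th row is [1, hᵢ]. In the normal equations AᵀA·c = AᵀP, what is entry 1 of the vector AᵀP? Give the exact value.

Entry 1 ↔ basis 1, so (AᵀP)_{1} = Σᵢ Pᵢ = (1)·(4) + (1)·(2) + (1)·(1) + (1)·(-6) = 1.

1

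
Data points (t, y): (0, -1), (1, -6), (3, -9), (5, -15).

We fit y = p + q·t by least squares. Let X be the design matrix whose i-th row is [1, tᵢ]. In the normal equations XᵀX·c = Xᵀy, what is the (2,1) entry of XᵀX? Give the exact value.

9

Row 2 ↔ basis t, column 1 ↔ basis 1, so (XᵀX)_{2,1} = Σᵢ t = (0)·(1) + (1)·(1) + (3)·(1) + (5)·(1) = 9.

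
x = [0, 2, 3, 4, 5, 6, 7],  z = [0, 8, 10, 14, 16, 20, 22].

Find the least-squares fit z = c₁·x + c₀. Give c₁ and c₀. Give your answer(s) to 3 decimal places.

c₁ = 3.123, c₀ = 0.811

Entries of MᵀM: Σx·x = 139, Σx = 27, Σ1 = 7.
And Σx·z = 456, Σz = 90.
det = 139·7 − 27² = 244.
c₁ = (456·7 − 27·90)/244 = 381/122; c₀ = (139·90 − 27·456)/244 = 99/122.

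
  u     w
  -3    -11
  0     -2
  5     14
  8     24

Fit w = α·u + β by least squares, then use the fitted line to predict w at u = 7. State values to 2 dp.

Normal-equation sums: Σu·u = 98, Σu = 10, Σ1 = 4.
Moment sums: Σu·w = 295, Σw = 25.
So AᵀA·[α, β]ᵀ = Aᵀw: [[98, 10]; [10, 4]]·[α, β]ᵀ = [295, 25]ᵀ.
Δ = 98·4 − 10² = 292.
α = (295·4 − 10·25)/292 = 465/146; β = (98·25 − 10·295)/292 = -125/73.
At u = 7: ŵ = (465/146)·(7) + (-125/73)·(1) = 3005/146.

ŵ = 20.58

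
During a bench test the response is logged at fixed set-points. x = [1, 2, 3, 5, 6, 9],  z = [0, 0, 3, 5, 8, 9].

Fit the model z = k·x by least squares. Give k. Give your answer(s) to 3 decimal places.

With design matrix A, AᵀA = [[156]] and Aᵀz = [163]ᵀ.
Hence k = 163 / 156 ≈ 1.04487.

k = 1.045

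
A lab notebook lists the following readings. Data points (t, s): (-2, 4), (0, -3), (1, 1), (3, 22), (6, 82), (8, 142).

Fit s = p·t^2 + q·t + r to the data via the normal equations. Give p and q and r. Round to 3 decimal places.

p = 2.068, q = 1.507, r = -1.976

Normal-equation sums: Σt^2·t^2 = 5490, Σt^2·t = 748, Σt^2 = 114, Σt·t = 114, Σt = 16, Σ1 = 6.
Right-hand side: Σt^2·s = 12255, Σt·s = 1687, Σs = 248.
Row-reducing yields p = 124007/59964, q = 7528/4997, r = -118517/59964.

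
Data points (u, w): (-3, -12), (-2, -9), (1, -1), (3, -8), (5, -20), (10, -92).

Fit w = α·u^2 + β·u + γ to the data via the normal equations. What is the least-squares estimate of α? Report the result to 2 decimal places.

α = -1.01

Forming AᵀA = [[10804, 1118, 148]; [1118, 148, 14]; [148, 14, 6]] and Aᵀw = [-9917, -991, -142]ᵀ gives AᵀA·[α, β, γ]ᵀ = Aᵀw.
Inverting the 3×3 Gram matrix, [α, β, γ]ᵀ = [-57521/57001, 118663/114002, -137225/114002]ᵀ.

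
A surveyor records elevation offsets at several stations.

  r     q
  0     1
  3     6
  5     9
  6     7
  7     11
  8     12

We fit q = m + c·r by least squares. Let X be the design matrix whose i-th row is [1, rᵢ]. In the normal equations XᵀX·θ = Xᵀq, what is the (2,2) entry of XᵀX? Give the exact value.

183

Row 2 ↔ basis r, column 2 ↔ basis r, so (XᵀX)_{2,2} = Σᵢ (r)·(r) = (0)·(0) + (3)·(3) + (5)·(5) + (6)·(6) + (7)·(7) + (8)·(8) = 183.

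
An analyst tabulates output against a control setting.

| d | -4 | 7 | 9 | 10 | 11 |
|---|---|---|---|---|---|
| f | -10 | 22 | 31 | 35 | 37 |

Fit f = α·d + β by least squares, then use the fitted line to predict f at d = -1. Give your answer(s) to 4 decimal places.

Compute the Gram sums: Σd·d = 367, Σd = 33, Σ1 = 5.
And Σd·f = 1230, Σf = 115.
Determinant 367·5 − 33² = 746.
α = (1230·5 − 33·115)/746 = 2355/746; β = (367·115 − 33·1230)/746 = 1615/746.
At d = -1: f̂ = (2355/746)·(-1) + (1615/746)·(1) = -370/373.

f̂ = -0.9920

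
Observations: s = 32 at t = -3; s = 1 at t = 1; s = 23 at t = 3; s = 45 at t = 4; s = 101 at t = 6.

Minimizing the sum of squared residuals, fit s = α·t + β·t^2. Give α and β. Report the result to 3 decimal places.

The normal system AᵀA·[α, β]ᵀ = Aᵀs is [[71, 281]; [281, 1715]]·[α, β]ᵀ = [760, 4852]ᵀ.
Eliminating β: 1715·(row 1) − 281·(row 2) gives 42804·α = 1715·760 − 281·4852 = -60012, so α = -1667/1189.
Then β = (4852 − 281·(-1667/1189))/1715 = 3637/1189.

α = -1.402, β = 3.059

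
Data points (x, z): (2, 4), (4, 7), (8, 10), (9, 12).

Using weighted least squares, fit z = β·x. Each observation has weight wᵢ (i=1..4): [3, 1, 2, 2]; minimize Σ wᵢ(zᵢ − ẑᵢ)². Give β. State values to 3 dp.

The normal equations are: 318·β = 428.
Hence β = 428 / 318 ≈ 1.34591.

β = 1.346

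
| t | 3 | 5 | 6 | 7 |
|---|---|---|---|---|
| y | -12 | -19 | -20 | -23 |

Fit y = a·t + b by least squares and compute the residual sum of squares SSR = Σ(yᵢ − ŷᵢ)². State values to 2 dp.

SSR = 1.89

With design matrix X, XᵀX = [[119, 21]; [21, 4]] and Xᵀy = [-412, -74]ᵀ.
Δ = 119·4 − 21² = 35.
a = ((-412)·4 − 21·(-74))/35 = -94/35; b = (119·(-74) − 21·(-412))/35 = -22/5.
Residuals: 16/35, -41/35, 18/35, 1/5; SSR = 66/35.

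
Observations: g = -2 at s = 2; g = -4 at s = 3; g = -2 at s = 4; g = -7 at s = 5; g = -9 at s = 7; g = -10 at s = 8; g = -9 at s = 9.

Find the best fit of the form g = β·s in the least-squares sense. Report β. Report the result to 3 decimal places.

β = -1.141

Sums needed: Σs·s = 248.
Right-hand side: Σs·g = -283.
XᵀX·[β]ᵀ = Xᵀg becomes [[248]]·[β]ᵀ = [-283]ᵀ.
β = (-283)/248 = -1.14113.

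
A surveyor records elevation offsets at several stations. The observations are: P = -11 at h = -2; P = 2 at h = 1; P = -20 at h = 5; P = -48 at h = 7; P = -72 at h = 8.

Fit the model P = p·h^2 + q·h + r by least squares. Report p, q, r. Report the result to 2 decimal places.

Entries of AᵀA: Σh^2·h^2 = 7139, Σh^2·h = 973, Σh^2 = 143, Σh·h = 143, Σh = 19, Σ1 = 5.
For AᵀP: Σh^2·P = -7502, Σh·P = -988, ΣP = -149.
Normal equations: [[7139, 973, 143]; [973, 143, 19]; [143, 19, 5]]·[p, q, r]ᵀ = [-7502, -988, -149]ᵀ.
Inverting the 3×3 Gram matrix, [p, q, r]ᵀ = [-13397/8702, 29447/8702, 5968/4351]ᵀ.

p = -1.54, q = 3.38, r = 1.37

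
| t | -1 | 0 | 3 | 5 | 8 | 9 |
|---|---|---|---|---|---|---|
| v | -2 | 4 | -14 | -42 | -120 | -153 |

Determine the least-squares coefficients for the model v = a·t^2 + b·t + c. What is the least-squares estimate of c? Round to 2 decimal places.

Normal-equation sums: Σt^2·t^2 = 11364, Σt^2·t = 1392, Σt^2 = 180, Σt·t = 180, Σt = 24, Σ1 = 6.
And Σt^2·v = -21251, Σt·v = -2587, Σv = -327.
Normal equations: [[11364, 1392, 180]; [1392, 180, 24]; [180, 24, 6]]·[a, b, c]ᵀ = [-21251, -2587, -327]ᵀ.
Inverting the 3×3 Gram matrix, [a, b, c]ᵀ = [-403/196, 719/588, 337/147]ᵀ.

c = 2.29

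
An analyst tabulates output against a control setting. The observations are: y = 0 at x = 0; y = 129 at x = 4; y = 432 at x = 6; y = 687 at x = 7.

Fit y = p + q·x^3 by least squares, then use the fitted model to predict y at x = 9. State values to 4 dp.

ŷ = 1459.2671

Setting ∂/∂p … = 0 gives: 4·p + 623·q = 1248;  623·p + 168401·q = 337209.
Δ = 4·168401 − 623² = 285475.
p = (1248·168401 − 623·337209)/285475 = 83241/285475; q = (4·337209 − 623·1248)/285475 = 571332/285475.
At x = 9: ŷ = (83241/285475)·(1) + (571332/285475)·(729) = 416584269/285475.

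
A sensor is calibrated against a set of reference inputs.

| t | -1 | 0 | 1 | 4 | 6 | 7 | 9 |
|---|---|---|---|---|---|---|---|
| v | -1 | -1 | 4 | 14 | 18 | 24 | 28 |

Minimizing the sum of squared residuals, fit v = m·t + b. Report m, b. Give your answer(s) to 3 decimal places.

m = 3.083, b = 0.833

Sums needed: Σt·t = 184, Σt = 26, Σ1 = 7.
Right-hand side: Σt·v = 589, Σv = 86.
Normal equations: [[184, 26]; [26, 7]]·[m, b]ᵀ = [589, 86]ᵀ.
Δ = 184·7 − 26² = 612.
m = (589·7 − 26·86)/612 = 37/12; b = (184·86 − 26·589)/612 = 5/6.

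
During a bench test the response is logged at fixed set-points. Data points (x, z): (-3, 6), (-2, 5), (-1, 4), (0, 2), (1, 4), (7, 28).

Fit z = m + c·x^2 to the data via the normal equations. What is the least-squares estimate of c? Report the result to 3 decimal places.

Sums needed: Σ1 = 6, Σx^2 = 64, Σx^2·x^2 = 2500.
Right-hand side: Σz = 49, Σx^2·z = 1454.
MᵀM·[m, c]ᵀ = Mᵀz becomes [[6, 64]; [64, 2500]]·[m, c]ᵀ = [49, 1454]ᵀ.
det = 6·2500 − 64² = 10904.
m = (49·2500 − 64·1454)/10904 = 7361/2726; c = (6·1454 − 64·49)/10904 = 1397/2726.

c = 0.512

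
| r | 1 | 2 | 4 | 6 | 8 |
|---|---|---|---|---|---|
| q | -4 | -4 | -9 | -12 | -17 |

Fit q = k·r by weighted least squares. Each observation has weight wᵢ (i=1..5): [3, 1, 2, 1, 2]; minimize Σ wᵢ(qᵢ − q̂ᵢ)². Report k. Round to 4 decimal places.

The normal equations are: 203·k = -436.
k = (-436)/203 = -2.14778.

k = -2.1478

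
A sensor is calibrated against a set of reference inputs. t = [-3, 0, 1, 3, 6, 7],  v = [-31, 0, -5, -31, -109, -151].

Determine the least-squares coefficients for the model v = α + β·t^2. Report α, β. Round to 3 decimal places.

α = -2.112, β = -3.022

Entries of MᵀM: Σ1 = 6, Σt^2 = 104, Σt^2·t^2 = 3860.
Moment sums: Σv = -327, Σt^2·v = -11886.
MᵀM·[α, β]ᵀ = Mᵀv becomes [[6, 104]; [104, 3860]]·[α, β]ᵀ = [-327, -11886]ᵀ.
Determinant 6·3860 − 104² = 12344.
α = ((-327)·3860 − 104·(-11886))/12344 = -6519/3086; β = (6·(-11886) − 104·(-327))/12344 = -9327/3086.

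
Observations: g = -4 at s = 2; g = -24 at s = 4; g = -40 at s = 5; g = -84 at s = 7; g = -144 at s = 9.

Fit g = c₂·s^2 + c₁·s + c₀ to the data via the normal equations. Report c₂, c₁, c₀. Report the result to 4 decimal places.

c₂ = -2.0000, c₁ = 2.0000, c₀ = 0.0000

Normal-equation sums: Σs^2·s^2 = 9859, Σs^2·s = 1269, Σs^2 = 175, Σs·s = 175, Σs = 27, Σ1 = 5.
Moment sums: Σs^2·g = -17180, Σs·g = -2188, Σg = -296.
Normal equations: [[9859, 1269, 175]; [1269, 175, 27]; [175, 27, 5]]·[c₂, c₁, c₀]ᵀ = [-17180, -2188, -296]ᵀ.
Solving the 3×3 system (Gaussian elimination) gives c₂ = -2, c₁ = 2, c₀ = 0.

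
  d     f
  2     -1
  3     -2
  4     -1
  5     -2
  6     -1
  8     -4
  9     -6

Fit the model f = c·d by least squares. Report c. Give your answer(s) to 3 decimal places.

c = -0.485

From the data, Σd·d = 235.
Right-hand side: Σd·f = -114.
c = (-114)/235 = -0.485106.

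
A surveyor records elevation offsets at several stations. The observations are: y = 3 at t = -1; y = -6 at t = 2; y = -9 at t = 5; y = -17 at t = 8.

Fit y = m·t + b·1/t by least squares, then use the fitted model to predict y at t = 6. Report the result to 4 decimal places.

ŷ = -12.3869

Compute the Gram sums: Σt·t = 94, Σt·1/t = 4, Σ1/t·1/t = 2089/1600.
And Σt·y = -196, Σ1/t·y = -397/40.
Normal equations: [[94, 4]; [4, 2089/1600]]·[m, b]ᵀ = [-196, -397/40]ᵀ.
Δ = 94·(2089/1600) − 4² = 85383/800.
m = ((-196)·(2089/1600) − 4·(-397/40))/(85383/800) = -19218/9487; b = (94·(-397/40) − 4·(-196))/(85383/800) = -13240/9487.
At t = 6: ŷ = (-19218/9487)·(6) + (-13240/9487)·(1/6) = -352544/28461.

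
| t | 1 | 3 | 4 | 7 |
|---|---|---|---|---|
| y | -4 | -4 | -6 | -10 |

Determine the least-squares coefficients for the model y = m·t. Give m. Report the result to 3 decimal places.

m = -1.467

Setting ∂/∂m … = 0 gives: 75·m = -110.
(Σt·t = 75, Σt·y = -110.)
Hence m = -110 / 75 ≈ -1.46667.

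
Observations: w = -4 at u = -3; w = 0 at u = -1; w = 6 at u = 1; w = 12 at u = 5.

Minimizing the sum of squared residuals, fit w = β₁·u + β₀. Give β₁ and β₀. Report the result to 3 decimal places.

β₁ = 2.029, β₀ = 2.486

Setting ∂/∂β₁ … = 0 gives: 36·β₁ + 2·β₀ = 78;  2·β₁ + 4·β₀ = 14.
Determinant 36·4 − 2² = 140.
β₁ = (78·4 − 2·14)/140 = 71/35; β₀ = (36·14 − 2·78)/140 = 87/35.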